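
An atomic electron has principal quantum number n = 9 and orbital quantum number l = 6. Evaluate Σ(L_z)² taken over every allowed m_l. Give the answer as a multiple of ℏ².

m_l runs from −6 to 6, i.e. {-6, -5, -4, -3, -2, -1, 0, 1, 2, 3, 4, 5, 6}.
Σ m_l² = l(l+1)(2l+1)/3 = 6·7·13/3 = 182.

Σ(L_z)² = 182 ℏ²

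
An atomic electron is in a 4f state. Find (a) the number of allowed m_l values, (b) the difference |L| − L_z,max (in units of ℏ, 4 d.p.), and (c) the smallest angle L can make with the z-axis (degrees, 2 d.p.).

The 4f subshell has l = 3.
There are 2l+1 = 7 values of m_l.
|L| − L_z,max = (2√3 − 3)ℏ ≈ 0.4641ℏ.
cos θ_min = 3/√12, so θ_min ≈ 30.00°.

7 values; |L|−L_z,max ≈ 0.4641ℏ; θ_min ≈ 30.00°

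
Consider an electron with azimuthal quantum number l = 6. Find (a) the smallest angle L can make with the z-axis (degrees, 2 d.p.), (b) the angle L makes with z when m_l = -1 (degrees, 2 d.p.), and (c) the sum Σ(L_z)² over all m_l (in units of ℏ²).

cos θ_min = 6/√42, so θ_min ≈ 22.21°.
For m_l = -1: cos θ = -1/√42, θ ≈ 98.88°.
Σ m_l² = 182, so Σ(L_z)² = 182 ℏ².

θ_min ≈ 22.21°; θ(m_l=-1) ≈ 98.88°; Σ(L_z)² = 182 ℏ²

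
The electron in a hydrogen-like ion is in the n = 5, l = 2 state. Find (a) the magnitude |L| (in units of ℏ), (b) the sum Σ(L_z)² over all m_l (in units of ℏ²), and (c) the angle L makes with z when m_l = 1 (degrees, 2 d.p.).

|L| = √6 ℏ ≈ 2.449ℏ; Σ(L_z)² = 10 ℏ²; θ(m_l=1) ≈ 65.91°

|L| = ℏ√(2·3) = √6 ℏ ≈ 2.449ℏ.
Σ m_l² = 10, so Σ(L_z)² = 10 ℏ².
For m_l = 1: cos θ = 1/√6, θ ≈ 65.91°.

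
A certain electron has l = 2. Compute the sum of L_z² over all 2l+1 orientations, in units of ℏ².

Σ(L_z)² = 10 ℏ²

The allowed m_l values are -2, -1, 0, 1, 2.
Σ m_l² = 2·(1 + 4) = 10.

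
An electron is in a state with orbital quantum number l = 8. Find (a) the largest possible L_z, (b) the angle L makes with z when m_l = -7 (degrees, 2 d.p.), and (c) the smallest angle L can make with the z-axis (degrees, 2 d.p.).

L_z,max = 8ℏ; θ(m_l=-7) ≈ 145.58°; θ_min ≈ 19.47°

L_z,max = lℏ = 8ℏ.
For m_l = -7: cos θ = -7/√72, θ ≈ 145.58°.
cos θ_min = 8/√72, so θ_min ≈ 19.47°.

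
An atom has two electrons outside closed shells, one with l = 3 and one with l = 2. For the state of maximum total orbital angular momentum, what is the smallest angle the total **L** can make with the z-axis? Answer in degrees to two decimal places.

θ_min ≈ 24.09°

Angular momentum addition gives L = |l₁ − l₂|, …, l₁ + l₂.
Allowed values: L = 1, 2, 3, 4, 5.
The maximum is L = 5, with |L_tot| = ℏ√(5·6) = √30 ℏ.
The minimum angle with z is arccos(5/√30) ≈ 24.09°.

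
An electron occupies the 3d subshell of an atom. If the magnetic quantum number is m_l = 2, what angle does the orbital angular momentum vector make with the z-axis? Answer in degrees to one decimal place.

3d means n = 3, l = 2.
|L| = ℏ√(l(l+1)) = √6 ℏ.
L_z = m_l ℏ = 2ℏ.
cos θ = L_z/|L| = 2/√6, so θ ≈ 35.3°.

θ ≈ 35.3°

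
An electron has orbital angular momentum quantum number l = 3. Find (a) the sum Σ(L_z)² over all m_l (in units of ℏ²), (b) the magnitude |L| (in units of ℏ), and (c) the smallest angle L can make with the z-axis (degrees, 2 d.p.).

Σ(L_z)² = 28 ℏ²; |L| = 2√3 ℏ ≈ 3.464ℏ; θ_min ≈ 30.00°

Σ m_l² = 28, so Σ(L_z)² = 28 ℏ².
|L| = ℏ√(3·4) = 2√3 ℏ ≈ 3.464ℏ.
cos θ_min = 3/√12, so θ_min ≈ 30.00°.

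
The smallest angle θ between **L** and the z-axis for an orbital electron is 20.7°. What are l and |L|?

l = 7, |L| = 2√14 ℏ ≈ 7.483ℏ

At minimum angle, m_l = l, so cos θ = l/√(l(l+1)); cos²θ = l/(l+1) = 0.8751.
l = cos²θ/sin²θ ≈ 7.
Then |L| = ℏ√(7·8) = 2√14 ℏ.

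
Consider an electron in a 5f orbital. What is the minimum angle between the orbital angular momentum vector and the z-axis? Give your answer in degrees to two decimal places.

The 5f subshell has l = 3.
|L|² = l(l+1)ℏ² = 12ℏ², so |L| = 2√3 ℏ.
The smallest angle corresponds to the largest L_z, i.e. m_l = l = 3, giving L_z = 3ℏ.
cos θ_min = 3/√12, so θ_min ≈ 30.00°.

θ_min ≈ 30.00°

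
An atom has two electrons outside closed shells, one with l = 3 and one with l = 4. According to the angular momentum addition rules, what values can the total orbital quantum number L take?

L = 1, 2, 3, 4, 5, 6, 7

L runs from |3 − 4| = 1 to 3 + 4 = 7.
So L can be 1, 2, 3, 4, 5, 6, 7.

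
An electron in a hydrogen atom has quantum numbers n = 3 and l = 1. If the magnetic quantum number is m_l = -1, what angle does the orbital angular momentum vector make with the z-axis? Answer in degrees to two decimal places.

θ ≈ 135.00°

|L| = ℏ√(l(l+1)) = √2 ℏ.
L_z = m_l ℏ = −1ℏ.
cos θ = L_z/|L| = -1/√2, so θ ≈ 135.00°.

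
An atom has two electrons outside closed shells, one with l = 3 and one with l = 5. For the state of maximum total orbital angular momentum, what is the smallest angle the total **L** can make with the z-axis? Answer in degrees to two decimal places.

θ_min ≈ 19.47°

Angular momentum addition gives L = |l₁ − l₂|, …, l₁ + l₂.
L ∈ {2, 3, 4, 5, 6, 7, 8}.
The maximum is L = 8, with |L_tot| = ℏ√(8·9) = 6√2 ℏ.
The minimum angle with z is arccos(8/√72) ≈ 19.47°.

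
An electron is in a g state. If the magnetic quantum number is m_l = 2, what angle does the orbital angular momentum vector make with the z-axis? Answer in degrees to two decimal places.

For a g orbital, l = 4.
|L|² = l(l+1)ℏ² = 20ℏ², so |L| = 2√5 ℏ.
L_z = m_l ℏ = 2ℏ.
cos θ = L_z/|L| = 2/√20, so θ ≈ 63.43°.

θ ≈ 63.43°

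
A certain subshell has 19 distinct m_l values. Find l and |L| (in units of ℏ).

l = 9, |L| = 3√10 ℏ ≈ 9.487ℏ

2l + 1 = 19 ⇒ l = 9.
Then |L| = √(l(l+1)) ℏ = 3√10 ℏ.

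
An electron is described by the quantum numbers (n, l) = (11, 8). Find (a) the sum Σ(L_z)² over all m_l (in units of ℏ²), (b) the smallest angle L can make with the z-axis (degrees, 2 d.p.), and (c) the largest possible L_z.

Σ m_l² = 408, so Σ(L_z)² = 408 ℏ².
cos θ_min = 8/√72, so θ_min ≈ 19.47°.
L_z,max = lℏ = 8ℏ.

Σ(L_z)² = 408 ℏ²; θ_min ≈ 19.47°; L_z,max = 8ℏ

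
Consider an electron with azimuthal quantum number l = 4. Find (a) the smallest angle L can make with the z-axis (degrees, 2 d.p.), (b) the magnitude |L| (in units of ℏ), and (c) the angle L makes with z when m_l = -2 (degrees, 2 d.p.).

cos θ_min = 4/√20, so θ_min ≈ 26.57°.
|L| = ℏ√(4·5) = 2√5 ℏ ≈ 4.472ℏ.
For m_l = -2: cos θ = -2/√20, θ ≈ 116.57°.

θ_min ≈ 26.57°; |L| = 2√5 ℏ ≈ 4.472ℏ; θ(m_l=-2) ≈ 116.57°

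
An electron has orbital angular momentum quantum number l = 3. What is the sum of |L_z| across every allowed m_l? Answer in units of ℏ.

Σ|L_z| = 12 ℏ

m_l ∈ {-3, -2, -1, 0, 1, 2, 3}.
Σ|m_l| = l(l+1) = 12.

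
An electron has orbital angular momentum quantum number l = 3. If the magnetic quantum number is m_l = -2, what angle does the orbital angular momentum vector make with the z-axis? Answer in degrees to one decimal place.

θ ≈ 125.3°

|L| = ℏ√(l(l+1)) = 2√3 ℏ.
L_z = m_l ℏ = −2ℏ.
cos θ = L_z/|L| = -2/√12, so θ ≈ 125.3°.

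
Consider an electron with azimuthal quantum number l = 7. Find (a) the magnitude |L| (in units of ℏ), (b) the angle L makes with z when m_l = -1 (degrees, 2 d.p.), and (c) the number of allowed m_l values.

|L| = 2√14 ℏ ≈ 7.483ℏ; θ(m_l=-1) ≈ 97.68°; 15 values

|L| = ℏ√(7·8) = 2√14 ℏ ≈ 7.483ℏ.
For m_l = -1: cos θ = -1/√56, θ ≈ 97.68°.
There are 2l+1 = 15 values of m_l.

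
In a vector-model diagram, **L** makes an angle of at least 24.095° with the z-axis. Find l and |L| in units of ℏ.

cos θ_min = l/√(l(l+1)) = √(l/(l+1)), so l/(l+1) = cos²(24.095°) = 0.8333.
Solving: l = 5.
Then |L| = ℏ√(5·6) = √30 ℏ.

l = 5, |L| = √30 ℏ ≈ 5.477ℏ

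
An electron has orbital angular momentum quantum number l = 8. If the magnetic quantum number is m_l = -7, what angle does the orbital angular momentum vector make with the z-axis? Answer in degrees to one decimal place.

|L| = ℏ√(l(l+1)) = 6√2 ℏ.
L_z = m_l ℏ = −7ℏ.
cos θ = L_z/|L| = -7/√72, so θ ≈ 145.6°.

θ ≈ 145.6°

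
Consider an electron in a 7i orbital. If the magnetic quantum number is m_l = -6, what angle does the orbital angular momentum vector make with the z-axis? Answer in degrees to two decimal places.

θ ≈ 157.79°

For 7i, l = 6.
|L| = ℏ√(l(l+1)) = √42 ℏ.
L_z = m_l ℏ = −6ℏ.
cos θ = L_z/|L| = -6/√42, so θ ≈ 157.79°.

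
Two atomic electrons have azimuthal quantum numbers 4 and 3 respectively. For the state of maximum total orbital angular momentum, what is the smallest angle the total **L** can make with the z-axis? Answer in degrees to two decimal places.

θ_min ≈ 20.70°

L runs from |4 − 3| = 1 to 4 + 3 = 7.
So L can be 1, 2, 3, 4, 5, 6, 7.
The maximum is L = 7, with |L_tot| = ℏ√(7·8) = 2√14 ℏ.
The minimum angle with z is arccos(7/√56) ≈ 20.70°.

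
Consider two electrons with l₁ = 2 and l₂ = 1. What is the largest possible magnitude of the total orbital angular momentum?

|L_tot|_max = 2√3 ℏ ≈ 3.464ℏ

By the triangle rule, |l₁ − l₂| ≤ L ≤ l₁ + l₂.
L ∈ {1, 2, 3}.
The largest magnitude corresponds to L = 3: |L_tot| = ℏ√(3·4) = 2√3 ℏ.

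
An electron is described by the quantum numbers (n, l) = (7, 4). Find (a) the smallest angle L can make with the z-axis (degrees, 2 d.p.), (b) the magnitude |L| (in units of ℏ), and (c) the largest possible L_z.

cos θ_min = 4/√20, so θ_min ≈ 26.57°.
|L| = ℏ√(4·5) = 2√5 ℏ ≈ 4.472ℏ.
L_z,max = lℏ = 4ℏ.

θ_min ≈ 26.57°; |L| = 2√5 ℏ ≈ 4.472ℏ; L_z,max = 4ℏ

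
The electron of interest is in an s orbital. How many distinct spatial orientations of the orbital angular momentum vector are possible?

1

For an s orbital, l = 0.
The number of m_l values is 2l + 1 = 2·0 + 1 = 1.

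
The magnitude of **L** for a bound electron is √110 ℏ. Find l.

l = 10

(|L|/ℏ)² = l(l+1) = 110.
Solving: l = 10.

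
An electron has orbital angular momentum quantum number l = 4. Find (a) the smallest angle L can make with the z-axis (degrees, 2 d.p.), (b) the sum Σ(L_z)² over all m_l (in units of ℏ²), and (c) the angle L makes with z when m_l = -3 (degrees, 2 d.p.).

θ_min ≈ 26.57°; Σ(L_z)² = 60 ℏ²; θ(m_l=-3) ≈ 132.13°

cos θ_min = 4/√20, so θ_min ≈ 26.57°.
Σ m_l² = 60, so Σ(L_z)² = 60 ℏ².
For m_l = -3: cos θ = -3/√20, θ ≈ 132.13°.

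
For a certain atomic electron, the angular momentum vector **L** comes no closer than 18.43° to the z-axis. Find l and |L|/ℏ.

cos²θ_min = l/(l+1) = 0.9001.
l = cos²θ/sin²θ ≈ 9.
Then |L| = ℏ√(9·10) = 3√10 ℏ.

l = 9, |L| = 3√10 ℏ ≈ 9.487ℏ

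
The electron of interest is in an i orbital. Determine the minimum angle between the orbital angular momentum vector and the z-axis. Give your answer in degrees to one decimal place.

For an i orbital, l = 6.
|L|² = l(l+1)ℏ² = 42ℏ², so |L| = √42 ℏ.
The smallest angle corresponds to the largest L_z, i.e. m_l = l = 6, giving L_z = 6ℏ.
cos θ_min = 6/√42, so θ_min ≈ 22.2°.

θ_min ≈ 22.2°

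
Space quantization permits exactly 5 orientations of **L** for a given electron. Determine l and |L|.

l = 2, |L| = √6 ℏ ≈ 2.449ℏ

Since there are 2l+1 = 5 values of m_l, l = 2.
Then |L| = √(l(l+1)) ℏ = √6 ℏ.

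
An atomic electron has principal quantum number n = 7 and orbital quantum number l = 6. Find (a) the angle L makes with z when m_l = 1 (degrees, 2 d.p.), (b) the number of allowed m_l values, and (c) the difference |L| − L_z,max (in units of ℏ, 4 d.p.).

For m_l = 1: cos θ = 1/√42, θ ≈ 81.12°.
There are 2l+1 = 13 values of m_l.
|L| − L_z,max = (√42 − 6)ℏ ≈ 0.4807ℏ.

θ(m_l=1) ≈ 81.12°; 13 values; |L|−L_z,max ≈ 0.4807ℏ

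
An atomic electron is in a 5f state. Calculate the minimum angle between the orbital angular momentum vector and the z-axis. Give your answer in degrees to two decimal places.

θ_min ≈ 30.00°

The 5f subshell has l = 3.
|L| = √(l(l+1)) ℏ = 2√3 ℏ.
The smallest angle corresponds to the largest L_z, i.e. m_l = l = 3, giving L_z = 3ℏ.
cos θ_min = 3/√12, so θ_min ≈ 30.00°.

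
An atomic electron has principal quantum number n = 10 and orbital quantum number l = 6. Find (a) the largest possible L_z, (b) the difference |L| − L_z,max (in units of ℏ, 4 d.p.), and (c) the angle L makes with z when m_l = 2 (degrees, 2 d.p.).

L_z,max = 6ℏ; |L|−L_z,max ≈ 0.4807ℏ; θ(m_l=2) ≈ 72.02°

L_z,max = lℏ = 6ℏ.
|L| − L_z,max = (√42 − 6)ℏ ≈ 0.4807ℏ.
For m_l = 2: cos θ = 2/√42, θ ≈ 72.02°.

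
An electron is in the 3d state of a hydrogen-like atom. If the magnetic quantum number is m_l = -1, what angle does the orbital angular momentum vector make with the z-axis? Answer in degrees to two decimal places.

θ ≈ 114.09°

For 3d, l = 2.
|L|² = l(l+1)ℏ² = 6ℏ², so |L| = √6 ℏ.
L_z = m_l ℏ = −1ℏ.
cos θ = L_z/|L| = -1/√6, so θ ≈ 114.09°.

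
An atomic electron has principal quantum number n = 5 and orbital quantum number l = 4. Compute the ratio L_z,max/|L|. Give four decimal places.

L_z,max/|L| = 0.8944

|L| = 2√5 ℏ ≈ 4.4721ℏ, while L_z,max = lℏ = 4ℏ.
L_z,max/|L| = 4/√20 = 0.8944.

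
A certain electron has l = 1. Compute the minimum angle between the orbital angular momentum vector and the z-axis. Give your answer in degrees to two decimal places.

|L| = ℏ√(l(l+1)) = √2 ℏ.
The smallest angle corresponds to the largest L_z, i.e. m_l = l = 1, giving L_z = 1ℏ.
cos θ_min = 1/√2, so θ_min ≈ 45.00°.

θ_min ≈ 45.00°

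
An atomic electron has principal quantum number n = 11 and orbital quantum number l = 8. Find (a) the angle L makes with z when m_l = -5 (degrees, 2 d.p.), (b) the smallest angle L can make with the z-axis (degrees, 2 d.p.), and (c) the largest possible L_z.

θ(m_l=-5) ≈ 126.10°; θ_min ≈ 19.47°; L_z,max = 8ℏ

For m_l = -5: cos θ = -5/√72, θ ≈ 126.10°.
cos θ_min = 8/√72, so θ_min ≈ 19.47°.
L_z,max = lℏ = 8ℏ.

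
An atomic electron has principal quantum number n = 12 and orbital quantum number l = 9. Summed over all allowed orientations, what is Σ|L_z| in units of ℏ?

The allowed m_l values are -9, -8, -7, -6, -5, -4, -3, -2, -1, 0, 1, 2, 3, 4, 5, 6, 7, 8, 9.
Σ|m_l| = 2·9(9+1)/2 = 90.

Σ|L_z| = 90 ℏ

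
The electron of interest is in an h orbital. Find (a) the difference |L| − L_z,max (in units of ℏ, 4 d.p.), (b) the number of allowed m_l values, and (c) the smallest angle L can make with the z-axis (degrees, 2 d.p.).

|L|−L_z,max ≈ 0.4772ℏ; 11 values; θ_min ≈ 24.09°

H corresponds to l = 5.
|L| − L_z,max = (√30 − 5)ℏ ≈ 0.4772ℏ.
There are 2l+1 = 11 values of m_l.
cos θ_min = 5/√30, so θ_min ≈ 24.09°.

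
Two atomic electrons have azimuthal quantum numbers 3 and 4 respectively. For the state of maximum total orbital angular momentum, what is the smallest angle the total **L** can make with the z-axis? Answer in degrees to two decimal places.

θ_min ≈ 20.70°

Angular momentum addition gives L = |l₁ − l₂|, …, l₁ + l₂.
L ∈ {1, 2, 3, 4, 5, 6, 7}.
The maximum is L = 7, with |L_tot| = ℏ√(7·8) = 2√14 ℏ.
The minimum angle with z is arccos(7/√56) ≈ 20.70°.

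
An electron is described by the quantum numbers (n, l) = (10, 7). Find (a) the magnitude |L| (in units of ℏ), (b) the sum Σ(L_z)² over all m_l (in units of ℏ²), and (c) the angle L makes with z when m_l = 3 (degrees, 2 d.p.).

|L| = ℏ√(7·8) = 2√14 ℏ ≈ 7.483ℏ.
Σ m_l² = 280, so Σ(L_z)² = 280 ℏ².
For m_l = 3: cos θ = 3/√56, θ ≈ 66.37°.

|L| = 2√14 ℏ ≈ 7.483ℏ; Σ(L_z)² = 280 ℏ²; θ(m_l=3) ≈ 66.37°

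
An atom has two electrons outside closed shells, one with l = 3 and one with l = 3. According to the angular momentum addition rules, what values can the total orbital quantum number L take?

L = 0, 1, 2, 3, 4, 5, 6

The total orbital quantum number L ranges from |l₁ − l₂| to l₁ + l₂ in integer steps.
Allowed values: L = 0, 1, 2, 3, 4, 5, 6.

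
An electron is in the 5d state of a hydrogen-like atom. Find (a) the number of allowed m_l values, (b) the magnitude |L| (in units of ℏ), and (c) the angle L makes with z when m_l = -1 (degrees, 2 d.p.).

5 values; |L| = √6 ℏ ≈ 2.449ℏ; θ(m_l=-1) ≈ 114.09°

For 5d, l = 2.
There are 2l+1 = 5 values of m_l.
|L| = ℏ√(2·3) = √6 ℏ ≈ 2.449ℏ.
For m_l = -1: cos θ = -1/√6, θ ≈ 114.09°.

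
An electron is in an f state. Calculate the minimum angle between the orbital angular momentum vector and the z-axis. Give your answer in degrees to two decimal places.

θ_min ≈ 30.00°

An f state has l = 3.
|L| = √(l(l+1)) ℏ = 2√3 ℏ.
The smallest angle corresponds to the largest L_z, i.e. m_l = l = 3, giving L_z = 3ℏ.
cos θ_min = 3/√12, so θ_min ≈ 30.00°.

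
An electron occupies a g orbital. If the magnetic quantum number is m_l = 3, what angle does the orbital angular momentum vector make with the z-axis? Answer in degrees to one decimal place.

The letter g corresponds to l = 4.
|L| = √(l(l+1)) ℏ = 2√5 ℏ.
L_z = m_l ℏ = 3ℏ.
cos θ = L_z/|L| = 3/√20, so θ ≈ 47.9°.

θ ≈ 47.9°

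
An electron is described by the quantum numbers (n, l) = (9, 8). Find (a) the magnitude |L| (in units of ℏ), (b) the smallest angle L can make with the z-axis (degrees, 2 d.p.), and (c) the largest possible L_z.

|L| = 6√2 ℏ ≈ 8.485ℏ; θ_min ≈ 19.47°; L_z,max = 8ℏ

|L| = ℏ√(8·9) = 6√2 ℏ ≈ 8.485ℏ.
cos θ_min = 8/√72, so θ_min ≈ 19.47°.
L_z,max = lℏ = 8ℏ.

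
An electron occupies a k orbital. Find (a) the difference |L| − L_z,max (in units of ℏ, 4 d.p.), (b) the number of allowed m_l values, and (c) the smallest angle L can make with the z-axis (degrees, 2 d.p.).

For a k orbital, l = 7.
|L| − L_z,max = (2√14 − 7)ℏ ≈ 0.4833ℏ.
There are 2l+1 = 15 values of m_l.
cos θ_min = 7/√56, so θ_min ≈ 20.70°.

|L|−L_z,max ≈ 0.4833ℏ; 15 values; θ_min ≈ 20.70°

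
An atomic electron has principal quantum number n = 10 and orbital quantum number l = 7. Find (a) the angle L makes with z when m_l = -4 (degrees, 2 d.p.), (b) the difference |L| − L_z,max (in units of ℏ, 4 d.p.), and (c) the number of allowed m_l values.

For m_l = -4: cos θ = -4/√56, θ ≈ 122.31°.
|L| − L_z,max = (2√14 − 7)ℏ ≈ 0.4833ℏ.
There are 2l+1 = 15 values of m_l.

θ(m_l=-4) ≈ 122.31°; |L|−L_z,max ≈ 0.4833ℏ; 15 values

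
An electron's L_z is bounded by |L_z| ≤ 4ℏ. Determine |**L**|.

|L| = 2√5 ℏ ≈ 4.472ℏ

The maximum L_z equals lℏ, giving l = 4.
|L| = ℏ√(l(l+1)) = 2√5 ℏ.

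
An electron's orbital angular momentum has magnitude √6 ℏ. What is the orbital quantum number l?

Since |L|² = l(l+1)ℏ², l(l+1) = 6.
The positive root is l = 2.

l = 2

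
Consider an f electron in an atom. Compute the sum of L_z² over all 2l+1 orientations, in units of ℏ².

Σ(L_z)² = 28 ℏ²

An f state has l = 3.
m_l runs from −3 to 3, i.e. {-3, -2, -1, 0, 1, 2, 3}.
Σ m_l² = l(l+1)(2l+1)/3 = 3·4·7/3 = 28.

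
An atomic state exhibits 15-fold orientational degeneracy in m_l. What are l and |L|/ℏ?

Since there are 2l+1 = 15 values of m_l, l = 7.
Then |L| = √(l(l+1)) ℏ = 2√14 ℏ.

l = 7, |L| = 2√14 ℏ ≈ 7.483ℏ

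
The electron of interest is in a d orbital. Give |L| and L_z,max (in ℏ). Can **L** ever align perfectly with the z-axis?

For a d orbital, l = 2.
|L| = √6 ℏ ≈ 2.4495ℏ, while L_z,max = lℏ = 2ℏ.
Since |L| > L_z,max, the vector can never point exactly along z; the closest it comes is θ_min = arccos(2/√6) ≈ 35.3°.

No: L_z,max = 2ℏ < |L| = √6 ℏ ≈ 2.449ℏ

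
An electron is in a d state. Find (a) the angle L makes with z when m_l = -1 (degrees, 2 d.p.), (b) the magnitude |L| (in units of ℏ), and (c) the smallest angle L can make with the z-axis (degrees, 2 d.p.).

θ(m_l=-1) ≈ 114.09°; |L| = √6 ℏ ≈ 2.449ℏ; θ_min ≈ 35.26°

The letter d corresponds to l = 2.
For m_l = -1: cos θ = -1/√6, θ ≈ 114.09°.
|L| = ℏ√(2·3) = √6 ℏ ≈ 2.449ℏ.
cos θ_min = 2/√6, so θ_min ≈ 35.26°.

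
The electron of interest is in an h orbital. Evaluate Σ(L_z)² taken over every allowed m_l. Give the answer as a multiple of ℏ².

Σ(L_z)² = 110 ℏ²

H corresponds to l = 5.
m_l ∈ {-5, -4, -3, -2, -1, 0, 1, 2, 3, 4, 5}.
Σ m_l² = 2·(1 + 4 + 9 + 16 + 25) = 110.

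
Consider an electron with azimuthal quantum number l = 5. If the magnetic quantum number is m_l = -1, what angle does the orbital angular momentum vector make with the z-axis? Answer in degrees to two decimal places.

|L| = √(l(l+1)) ℏ = √30 ℏ.
L_z = m_l ℏ = −1ℏ.
cos θ = L_z/|L| = -1/√30, so θ ≈ 100.52°.

θ ≈ 100.52°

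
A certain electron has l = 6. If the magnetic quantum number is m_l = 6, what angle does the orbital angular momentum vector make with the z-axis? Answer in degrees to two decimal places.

θ ≈ 22.21°

|L|² = l(l+1)ℏ² = 42ℏ², so |L| = √42 ℏ.
L_z = m_l ℏ = 6ℏ.
cos θ = L_z/|L| = 6/√42, so θ ≈ 22.21°.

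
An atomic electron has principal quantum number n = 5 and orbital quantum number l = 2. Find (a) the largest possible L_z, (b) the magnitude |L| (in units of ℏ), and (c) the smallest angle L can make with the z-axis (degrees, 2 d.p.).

L_z,max = 2ℏ; |L| = √6 ℏ ≈ 2.449ℏ; θ_min ≈ 35.26°

L_z,max = lℏ = 2ℏ.
|L| = ℏ√(2·3) = √6 ℏ ≈ 2.449ℏ.
cos θ_min = 2/√6, so θ_min ≈ 35.26°.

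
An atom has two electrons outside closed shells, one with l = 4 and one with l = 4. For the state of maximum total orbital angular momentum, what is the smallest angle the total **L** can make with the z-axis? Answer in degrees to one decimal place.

The total orbital quantum number L ranges from |l₁ − l₂| to l₁ + l₂ in integer steps.
L ∈ {0, 1, 2, 3, 4, 5, 6, 7, 8}.
The maximum is L = 8, with |L_tot| = ℏ√(8·9) = 6√2 ℏ.
The minimum angle with z is arccos(8/√72) ≈ 19.5°.

θ_min ≈ 19.5°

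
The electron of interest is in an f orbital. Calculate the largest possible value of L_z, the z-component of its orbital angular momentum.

L_z,max = 3ℏ

An f state has l = 3.
L_z = m_l ℏ with m_l ∈ {−3, …, 3}; the maximum is m_l = 3.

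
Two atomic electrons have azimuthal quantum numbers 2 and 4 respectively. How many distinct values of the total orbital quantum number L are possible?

L runs from |2 − 4| = 2 to 2 + 4 = 6.
L ∈ {2, 3, 4, 5, 6}.
That is 5 values.

5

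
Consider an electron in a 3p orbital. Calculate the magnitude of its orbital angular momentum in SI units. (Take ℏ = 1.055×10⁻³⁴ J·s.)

|L| = 1.492×10⁻³⁴ J·s

The 3p subshell has l = 1.
|L| = ℏ√(l(l+1)) = ℏ√(1·2) = √2 ℏ
Numerically, |L| = 1.414 × (1.055×10⁻³⁴ J·s) = 1.492×10⁻³⁴ J·s.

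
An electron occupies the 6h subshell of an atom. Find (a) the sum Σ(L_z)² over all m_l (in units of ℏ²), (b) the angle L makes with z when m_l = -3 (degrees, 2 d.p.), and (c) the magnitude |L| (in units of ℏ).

For 6h, l = 5.
Σ m_l² = 110, so Σ(L_z)² = 110 ℏ².
For m_l = -3: cos θ = -3/√30, θ ≈ 123.21°.
|L| = ℏ√(5·6) = √30 ℏ ≈ 5.477ℏ.

Σ(L_z)² = 110 ℏ²; θ(m_l=-3) ≈ 123.21°; |L| = √30 ℏ ≈ 5.477ℏ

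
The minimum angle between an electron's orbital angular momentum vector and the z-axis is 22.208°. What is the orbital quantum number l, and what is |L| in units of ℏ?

l = 6, |L| = √42 ℏ ≈ 6.481ℏ

At minimum angle, m_l = l, so cos θ = l/√(l(l+1)); cos²θ = l/(l+1) = 0.8571.
Solving: l = 6.
Then |L| = ℏ√(6·7) = √42 ℏ.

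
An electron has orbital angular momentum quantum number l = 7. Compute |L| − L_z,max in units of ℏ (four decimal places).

|L| = 2√14 ℏ ≈ 7.4833ℏ, while L_z,max = lℏ = 7ℏ.
The difference is (2√14 − 7)ℏ ≈ 0.4833ℏ.

|L| − L_z,max ≈ 0.4833ℏ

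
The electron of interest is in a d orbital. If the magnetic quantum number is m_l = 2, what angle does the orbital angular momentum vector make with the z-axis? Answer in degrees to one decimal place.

θ ≈ 35.3°

The letter d corresponds to l = 2.
|L| = ℏ√(l(l+1)) = √6 ℏ.
L_z = m_l ℏ = 2ℏ.
cos θ = L_z/|L| = 2/√6, so θ ≈ 35.3°.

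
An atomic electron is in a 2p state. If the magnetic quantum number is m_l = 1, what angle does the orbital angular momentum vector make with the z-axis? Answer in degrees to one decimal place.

The 2p subshell has l = 1.
|L| = √(l(l+1)) ℏ = √2 ℏ.
L_z = m_l ℏ = 1ℏ.
cos θ = L_z/|L| = 1/√2, so θ ≈ 45.0°.

θ ≈ 45.0°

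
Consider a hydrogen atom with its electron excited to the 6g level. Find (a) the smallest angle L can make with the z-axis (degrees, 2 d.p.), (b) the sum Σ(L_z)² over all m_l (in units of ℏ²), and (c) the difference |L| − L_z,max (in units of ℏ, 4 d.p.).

θ_min ≈ 26.57°; Σ(L_z)² = 60 ℏ²; |L|−L_z,max ≈ 0.4721ℏ

The 6g level has l = 4.
cos θ_min = 4/√20, so θ_min ≈ 26.57°.
Σ m_l² = 60, so Σ(L_z)² = 60 ℏ².
|L| − L_z,max = (2√5 − 4)ℏ ≈ 0.4721ℏ.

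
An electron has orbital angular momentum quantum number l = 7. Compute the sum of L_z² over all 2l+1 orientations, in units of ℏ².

m_l runs from −7 to 7, i.e. {-7, -6, -5, -4, -3, -2, -1, 0, 1, 2, 3, 4, 5, 6, 7}.
Σ m_l² = 2·(1 + 4 + 9 + 16 + 25 + 36 + 49) = 280.

Σ(L_z)² = 280 ℏ²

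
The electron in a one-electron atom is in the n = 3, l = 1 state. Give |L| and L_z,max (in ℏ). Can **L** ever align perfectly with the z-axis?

|L| = √2 ℏ ≈ 1.4142ℏ, while L_z,max = lℏ = 1ℏ.
Since |L| > L_z,max, the vector can never point exactly along z; the closest it comes is θ_min = arccos(1/√2) ≈ 45.0°.

No: L_z,max = 1ℏ < |L| = √2 ℏ ≈ 1.414ℏ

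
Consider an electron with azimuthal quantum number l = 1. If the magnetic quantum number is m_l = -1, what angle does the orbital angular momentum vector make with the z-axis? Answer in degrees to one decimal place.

|L| = ℏ√(l(l+1)) = √2 ℏ.
L_z = m_l ℏ = −1ℏ.
cos θ = L_z/|L| = -1/√2, so θ ≈ 135.0°.

θ ≈ 135.0°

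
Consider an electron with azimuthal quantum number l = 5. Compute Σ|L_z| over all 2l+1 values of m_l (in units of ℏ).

Σ|L_z| = 30 ℏ

m_l ∈ {-5, -4, -3, -2, -1, 0, 1, 2, 3, 4, 5}.
Σ|m_l| = l(l+1) = 30.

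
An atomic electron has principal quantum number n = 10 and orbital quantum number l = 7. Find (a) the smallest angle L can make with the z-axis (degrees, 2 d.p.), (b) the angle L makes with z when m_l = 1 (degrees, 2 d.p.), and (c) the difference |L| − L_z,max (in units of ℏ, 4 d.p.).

cos θ_min = 7/√56, so θ_min ≈ 20.70°.
For m_l = 1: cos θ = 1/√56, θ ≈ 82.32°.
|L| − L_z,max = (2√14 − 7)ℏ ≈ 0.4833ℏ.

θ_min ≈ 20.70°; θ(m_l=1) ≈ 82.32°; |L|−L_z,max ≈ 0.4833ℏ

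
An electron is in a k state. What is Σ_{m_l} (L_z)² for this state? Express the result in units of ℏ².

Σ(L_z)² = 280 ℏ²

A k state has l = 7.
m_l ∈ {-7, -6, -5, -4, -3, -2, -1, 0, 1, 2, 3, 4, 5, 6, 7}.
Summing m² from −7 to 7: Σ m_l² = 280.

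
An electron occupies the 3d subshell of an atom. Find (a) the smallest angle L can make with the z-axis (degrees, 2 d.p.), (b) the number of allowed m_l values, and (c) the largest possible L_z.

3d means n = 3, l = 2.
cos θ_min = 2/√6, so θ_min ≈ 35.26°.
There are 2l+1 = 5 values of m_l.
L_z,max = lℏ = 2ℏ.

θ_min ≈ 35.26°; 5 values; L_z,max = 2ℏ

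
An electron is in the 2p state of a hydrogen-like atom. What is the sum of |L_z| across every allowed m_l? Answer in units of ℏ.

Σ|L_z| = 2 ℏ

For 2p, l = 1.
m_l ∈ {-1, 0, 1}.
Σ|m_l| = 2·1(1+1)/2 = 2.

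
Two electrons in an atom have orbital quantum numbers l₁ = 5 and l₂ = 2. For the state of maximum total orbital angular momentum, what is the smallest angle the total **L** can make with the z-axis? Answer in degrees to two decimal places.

Angular momentum addition gives L = |l₁ − l₂|, …, l₁ + l₂.
L ∈ {3, 4, 5, 6, 7}.
The maximum is L = 7, with |L_tot| = ℏ√(7·8) = 2√14 ℏ.
The minimum angle with z is arccos(7/√56) ≈ 20.70°.

θ_min ≈ 20.70°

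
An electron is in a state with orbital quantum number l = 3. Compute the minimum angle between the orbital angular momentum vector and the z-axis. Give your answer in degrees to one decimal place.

θ_min ≈ 30.0°

|L|² = l(l+1)ℏ² = 12ℏ², so |L| = 2√3 ℏ.
The smallest angle corresponds to the largest L_z, i.e. m_l = l = 3, giving L_z = 3ℏ.
cos θ_min = 3/√12, so θ_min ≈ 30.0°.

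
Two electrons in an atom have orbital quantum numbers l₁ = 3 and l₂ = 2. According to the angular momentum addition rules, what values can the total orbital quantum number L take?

L = 1, 2, 3, 4, 5

Angular momentum addition gives L = |l₁ − l₂|, …, l₁ + l₂.
So L can be 1, 2, 3, 4, 5.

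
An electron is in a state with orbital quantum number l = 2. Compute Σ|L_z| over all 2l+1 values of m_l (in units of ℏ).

Σ|L_z| = 6 ℏ

m_l runs from −2 to 2, i.e. {-2, -1, 0, 1, 2}.
Σ|m_l| = l(l+1) = 6.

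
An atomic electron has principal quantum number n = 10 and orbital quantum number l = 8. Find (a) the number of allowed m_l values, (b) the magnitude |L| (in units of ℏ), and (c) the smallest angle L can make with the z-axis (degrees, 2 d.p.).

17 values; |L| = 6√2 ℏ ≈ 8.485ℏ; θ_min ≈ 19.47°

There are 2l+1 = 17 values of m_l.
|L| = ℏ√(8·9) = 6√2 ℏ ≈ 8.485ℏ.
cos θ_min = 8/√72, so θ_min ≈ 19.47°.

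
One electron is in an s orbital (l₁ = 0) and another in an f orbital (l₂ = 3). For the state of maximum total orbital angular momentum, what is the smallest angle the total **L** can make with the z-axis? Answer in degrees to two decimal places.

Angular momentum addition gives L = |l₁ − l₂|, …, l₁ + l₂.
L ∈ {3}.
The maximum is L = 3, with |L_tot| = ℏ√(3·4) = 2√3 ℏ.
The minimum angle with z is arccos(3/√12) ≈ 30.00°.

θ_min ≈ 30.00°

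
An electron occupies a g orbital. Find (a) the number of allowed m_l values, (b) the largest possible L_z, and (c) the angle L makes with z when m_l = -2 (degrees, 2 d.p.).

The letter g corresponds to l = 4.
There are 2l+1 = 9 values of m_l.
L_z,max = lℏ = 4ℏ.
For m_l = -2: cos θ = -2/√20, θ ≈ 116.57°.

9 values; L_z,max = 4ℏ; θ(m_l=-2) ≈ 116.57°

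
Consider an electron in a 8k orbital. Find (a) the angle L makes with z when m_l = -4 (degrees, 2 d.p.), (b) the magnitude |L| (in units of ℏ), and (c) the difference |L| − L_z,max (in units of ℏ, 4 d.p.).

The 8k subshell has l = 7.
For m_l = -4: cos θ = -4/√56, θ ≈ 122.31°.
|L| = ℏ√(7·8) = 2√14 ℏ ≈ 7.483ℏ.
|L| − L_z,max = (2√14 − 7)ℏ ≈ 0.4833ℏ.

θ(m_l=-4) ≈ 122.31°; |L| = 2√14 ℏ ≈ 7.483ℏ; |L|−L_z,max ≈ 0.4833ℏ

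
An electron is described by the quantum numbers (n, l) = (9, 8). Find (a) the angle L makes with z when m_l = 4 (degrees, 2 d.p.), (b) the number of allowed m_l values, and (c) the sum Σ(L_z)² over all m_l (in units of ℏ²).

For m_l = 4: cos θ = 4/√72, θ ≈ 61.87°.
There are 2l+1 = 17 values of m_l.
Σ m_l² = 408, so Σ(L_z)² = 408 ℏ².

θ(m_l=4) ≈ 61.87°; 17 values; Σ(L_z)² = 408 ℏ²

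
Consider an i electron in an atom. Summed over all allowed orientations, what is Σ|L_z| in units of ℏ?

Σ|L_z| = 42 ℏ

The letter i corresponds to l = 6.
m_l ∈ {-6, -5, -4, -3, -2, -1, 0, 1, 2, 3, 4, 5, 6}.
Σ|m_l| = 2(1+2+…+6) = 42.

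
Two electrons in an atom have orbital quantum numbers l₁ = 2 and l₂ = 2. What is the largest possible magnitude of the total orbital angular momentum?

|L_tot|_max = 2√5 ℏ ≈ 4.472ℏ

By the triangle rule, |l₁ − l₂| ≤ L ≤ l₁ + l₂.
L ∈ {0, 1, 2, 3, 4}.
The largest magnitude corresponds to L = 4: |L_tot| = ℏ√(4·5) = 2√5 ℏ.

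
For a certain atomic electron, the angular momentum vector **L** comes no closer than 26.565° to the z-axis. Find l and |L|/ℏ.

cos θ_min = l/√(l(l+1)) = √(l/(l+1)), so l/(l+1) = cos²(26.565°) = 0.8000.
l = cos²θ/sin²θ ≈ 4.
Then |L| = ℏ√(4·5) = 2√5 ℏ.

l = 4, |L| = 2√5 ℏ ≈ 4.472ℏ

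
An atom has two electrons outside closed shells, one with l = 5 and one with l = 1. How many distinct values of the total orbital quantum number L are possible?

3

Angular momentum addition gives L = |l₁ − l₂|, …, l₁ + l₂.
Allowed values: L = 4, 5, 6.
That is 3 values.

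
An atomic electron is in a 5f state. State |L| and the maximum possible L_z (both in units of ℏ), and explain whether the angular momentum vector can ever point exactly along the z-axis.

No: L_z,max = 3ℏ < |L| = 2√3 ℏ ≈ 3.464ℏ

The 5f subshell has l = 3.
|L| = 2√3 ℏ ≈ 3.4641ℏ, while L_z,max = lℏ = 3ℏ.
Since |L| > L_z,max, the vector can never point exactly along z; the closest it comes is θ_min = arccos(3/√12) ≈ 30.0°.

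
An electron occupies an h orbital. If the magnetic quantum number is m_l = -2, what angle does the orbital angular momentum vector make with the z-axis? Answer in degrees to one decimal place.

θ ≈ 111.4°

An h state has l = 5.
|L| = ℏ√(l(l+1)) = √30 ℏ.
L_z = m_l ℏ = −2ℏ.
cos θ = L_z/|L| = -2/√30, so θ ≈ 111.4°.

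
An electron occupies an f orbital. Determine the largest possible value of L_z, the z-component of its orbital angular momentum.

L_z,max = 3ℏ

F corresponds to l = 3.
L_z = m_l ℏ with m_l ∈ {−3, …, 3}; the maximum is m_l = 3.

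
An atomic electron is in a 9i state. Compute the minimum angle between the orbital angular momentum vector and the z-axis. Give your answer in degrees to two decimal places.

θ_min ≈ 22.21°

The 9i subshell has l = 6.
|L| = √(l(l+1)) ℏ = √42 ℏ.
The smallest angle corresponds to the largest L_z, i.e. m_l = l = 6, giving L_z = 6ℏ.
cos θ_min = 6/√42, so θ_min ≈ 22.21°.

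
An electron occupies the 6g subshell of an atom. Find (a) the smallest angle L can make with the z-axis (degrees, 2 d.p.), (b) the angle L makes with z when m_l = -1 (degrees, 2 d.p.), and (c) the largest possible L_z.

For 6g, l = 4.
cos θ_min = 4/√20, so θ_min ≈ 26.57°.
For m_l = -1: cos θ = -1/√20, θ ≈ 102.92°.
L_z,max = lℏ = 4ℏ.

θ_min ≈ 26.57°; θ(m_l=-1) ≈ 102.92°; L_z,max = 4ℏ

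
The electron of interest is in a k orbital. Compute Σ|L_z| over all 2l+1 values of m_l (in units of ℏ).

A k state has l = 7.
m_l ∈ {-7, -6, -5, -4, -3, -2, -1, 0, 1, 2, 3, 4, 5, 6, 7}.
Σ|m_l| = 2·7(7+1)/2 = 56.

Σ|L_z| = 56 ℏ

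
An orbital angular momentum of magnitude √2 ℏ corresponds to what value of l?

l = 1

|L| = ℏ√(l(l+1)), so l(l+1) = 2.
The positive root is l = 1.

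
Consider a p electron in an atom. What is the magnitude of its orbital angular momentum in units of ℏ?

A p state has l = 1.
|L| = ℏ√(l(l+1)) = ℏ√(1·2) = √2 ℏ

|L| = √2 ℏ ≈ 1.414ℏ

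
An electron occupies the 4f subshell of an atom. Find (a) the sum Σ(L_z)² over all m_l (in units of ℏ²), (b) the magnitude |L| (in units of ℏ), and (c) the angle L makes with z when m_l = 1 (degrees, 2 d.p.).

Σ(L_z)² = 28 ℏ²; |L| = 2√3 ℏ ≈ 3.464ℏ; θ(m_l=1) ≈ 73.22°

For 4f, l = 3.
Σ m_l² = 28, so Σ(L_z)² = 28 ℏ².
|L| = ℏ√(3·4) = 2√3 ℏ ≈ 3.464ℏ.
For m_l = 1: cos θ = 1/√12, θ ≈ 73.22°.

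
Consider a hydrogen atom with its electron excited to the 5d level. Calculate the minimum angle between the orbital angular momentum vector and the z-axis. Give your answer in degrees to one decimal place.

The 5d level has l = 2.
|L| = √(l(l+1)) ℏ = √6 ℏ.
The smallest angle corresponds to the largest L_z, i.e. m_l = l = 2, giving L_z = 2ℏ.
cos θ_min = 2/√6, so θ_min ≈ 35.3°.

θ_min ≈ 35.3°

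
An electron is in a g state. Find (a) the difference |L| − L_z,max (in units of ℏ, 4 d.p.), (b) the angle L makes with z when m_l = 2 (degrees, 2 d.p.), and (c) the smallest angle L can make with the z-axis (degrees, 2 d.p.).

For a g orbital, l = 4.
|L| − L_z,max = (2√5 − 4)ℏ ≈ 0.4721ℏ.
For m_l = 2: cos θ = 2/√20, θ ≈ 63.43°.
cos θ_min = 4/√20, so θ_min ≈ 26.57°.

|L|−L_z,max ≈ 0.4721ℏ; θ(m_l=2) ≈ 63.43°; θ_min ≈ 26.57°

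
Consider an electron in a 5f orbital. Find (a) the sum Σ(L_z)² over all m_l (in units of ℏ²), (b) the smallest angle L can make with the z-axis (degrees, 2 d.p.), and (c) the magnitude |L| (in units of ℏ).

The 5f subshell has l = 3.
Σ m_l² = 28, so Σ(L_z)² = 28 ℏ².
cos θ_min = 3/√12, so θ_min ≈ 30.00°.
|L| = ℏ√(3·4) = 2√3 ℏ ≈ 3.464ℏ.

Σ(L_z)² = 28 ℏ²; θ_min ≈ 30.00°; |L| = 2√3 ℏ ≈ 3.464ℏ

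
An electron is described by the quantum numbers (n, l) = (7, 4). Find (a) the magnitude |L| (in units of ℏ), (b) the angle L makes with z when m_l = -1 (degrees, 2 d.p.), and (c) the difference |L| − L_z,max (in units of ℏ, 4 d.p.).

|L| = ℏ√(4·5) = 2√5 ℏ ≈ 4.472ℏ.
For m_l = -1: cos θ = -1/√20, θ ≈ 102.92°.
|L| − L_z,max = (2√5 − 4)ℏ ≈ 0.4721ℏ.

|L| = 2√5 ℏ ≈ 4.472ℏ; θ(m_l=-1) ≈ 102.92°; |L|−L_z,max ≈ 0.4721ℏ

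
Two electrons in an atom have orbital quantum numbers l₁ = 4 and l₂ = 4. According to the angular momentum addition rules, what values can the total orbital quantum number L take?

L = 0, 1, 2, 3, 4, 5, 6, 7, 8

L runs from |4 − 4| = 0 to 4 + 4 = 8.
Allowed values: L = 0, 1, 2, 3, 4, 5, 6, 7, 8.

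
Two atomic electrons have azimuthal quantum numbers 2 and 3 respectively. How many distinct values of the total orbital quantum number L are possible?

The total orbital quantum number L ranges from |l₁ − l₂| to l₁ + l₂ in integer steps.
L ∈ {1, 2, 3, 4, 5}.
That is 5 values.

5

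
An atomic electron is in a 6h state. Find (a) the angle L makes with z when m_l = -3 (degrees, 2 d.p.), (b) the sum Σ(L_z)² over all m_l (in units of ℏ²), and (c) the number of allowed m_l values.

The 6h subshell has l = 5.
For m_l = -3: cos θ = -3/√30, θ ≈ 123.21°.
Σ m_l² = 110, so Σ(L_z)² = 110 ℏ².
There are 2l+1 = 11 values of m_l.

θ(m_l=-3) ≈ 123.21°; Σ(L_z)² = 110 ℏ²; 11 values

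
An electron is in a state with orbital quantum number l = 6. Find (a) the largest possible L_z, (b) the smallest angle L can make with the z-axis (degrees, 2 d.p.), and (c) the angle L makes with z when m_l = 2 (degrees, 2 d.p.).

L_z,max = 6ℏ; θ_min ≈ 22.21°; θ(m_l=2) ≈ 72.02°

L_z,max = lℏ = 6ℏ.
cos θ_min = 6/√42, so θ_min ≈ 22.21°.
For m_l = 2: cos θ = 2/√42, θ ≈ 72.02°.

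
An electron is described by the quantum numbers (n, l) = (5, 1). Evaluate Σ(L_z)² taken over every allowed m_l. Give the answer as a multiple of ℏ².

Σ(L_z)² = 2 ℏ²

The allowed m_l values are -1, 0, 1.
Summing m² from −1 to 1: Σ m_l² = 2.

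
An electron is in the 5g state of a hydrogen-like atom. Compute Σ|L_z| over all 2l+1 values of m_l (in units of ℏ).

The 5g subshell has l = 4.
The allowed m_l values are -4, -3, -2, -1, 0, 1, 2, 3, 4.
Σ|m_l| = l(l+1) = 20.

Σ|L_z| = 20 ℏ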